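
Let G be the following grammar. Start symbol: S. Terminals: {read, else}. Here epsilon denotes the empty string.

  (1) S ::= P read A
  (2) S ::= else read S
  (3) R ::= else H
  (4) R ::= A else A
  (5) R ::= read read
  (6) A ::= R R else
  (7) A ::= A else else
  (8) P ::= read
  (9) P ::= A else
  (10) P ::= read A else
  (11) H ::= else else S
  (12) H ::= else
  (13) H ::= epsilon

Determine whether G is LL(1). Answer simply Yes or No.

FIRST(S) = {else, read}
FIRST(R) = {else, read}
FIRST(A) = {else, read}
FIRST(P) = {else, read}
FIRST(H) = {epsilon, else}
FOLLOW(S) = {$, else, read}
FOLLOW(R) = {else, read}
FOLLOW(A) = {$, else, read}
FOLLOW(P) = {read}
FOLLOW(H) = {else, read}
Cell M[A, else] receives both A ::= R R else and A ::= A else else — the grammar is not LL(1).

No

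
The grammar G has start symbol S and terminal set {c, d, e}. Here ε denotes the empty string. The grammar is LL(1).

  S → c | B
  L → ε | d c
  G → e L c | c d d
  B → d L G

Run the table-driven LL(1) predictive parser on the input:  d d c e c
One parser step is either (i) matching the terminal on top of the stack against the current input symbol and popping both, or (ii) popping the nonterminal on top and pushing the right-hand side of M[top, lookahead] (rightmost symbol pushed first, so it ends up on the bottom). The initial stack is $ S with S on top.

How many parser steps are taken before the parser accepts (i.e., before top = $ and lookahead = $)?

step 1: stack=$ S  input=d d c e c $  — expand S → B
step 2: stack=$ B  input=d d c e c $  — expand B → d L G
step 3: stack=$ G L d  input=d d c e c $  — match d
step 4: stack=$ G L  input=d c e c $  — expand L → d c
step 5: stack=$ G c d  input=d c e c $  — match d
step 6: stack=$ G c  input=c e c $  — match c
step 7: stack=$ G  input=e c $  — expand G → e L c
step 8: stack=$ c L e  input=e c $  — match e
step 9: stack=$ c L  input=c $  — expand L → ε
step 10: stack=$ c  input=c $  — match c
Accept reached after 10 steps.

10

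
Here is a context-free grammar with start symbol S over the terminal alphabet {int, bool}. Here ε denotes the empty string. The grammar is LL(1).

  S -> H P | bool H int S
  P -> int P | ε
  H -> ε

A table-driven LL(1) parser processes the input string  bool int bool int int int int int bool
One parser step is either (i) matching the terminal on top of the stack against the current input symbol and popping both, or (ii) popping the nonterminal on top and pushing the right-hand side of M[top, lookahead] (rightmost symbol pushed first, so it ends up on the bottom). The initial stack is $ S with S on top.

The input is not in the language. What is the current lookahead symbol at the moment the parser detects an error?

step 1: stack=$ S  input=bool int bool int int int int int bool $  — expand S -> bool H int S
step 2: stack=$ S int H bool  input=bool int bool int int int int int bool $  — match bool
step 3: stack=$ S int H  input=int bool int int int int int bool $  — expand H -> ε
step 4: stack=$ S int  input=int bool int int int int int bool $  — match int
step 5: stack=$ S  input=bool int int int int int bool $  — expand S -> bool H int S
step 6: stack=$ S int H bool  input=bool int int int int int bool $  — match bool
step 7: stack=$ S int H  input=int int int int int bool $  — expand H -> ε
step 8: stack=$ S int  input=int int int int int bool $  — match int
step 9: stack=$ S  input=int int int int bool $  — expand S -> H P
step 10: stack=$ P H  input=int int int int bool $  — expand H -> ε
step 11: stack=$ P  input=int int int int bool $  — expand P -> int P
step 12: stack=$ P int  input=int int int int bool $  — match int
step 13: stack=$ P  input=int int int bool $  — expand P -> int P
step 14: stack=$ P int  input=int int int bool $  — match int
step 15: stack=$ P  input=int int bool $  — expand P -> int P
step 16: stack=$ P int  input=int int bool $  — match int
step 17: stack=$ P  input=int bool $  — expand P -> int P
step 18: stack=$ P int  input=int bool $  — match int
step 19: stack=$ P  input=bool $  — error: M[P, bool] is empty

bool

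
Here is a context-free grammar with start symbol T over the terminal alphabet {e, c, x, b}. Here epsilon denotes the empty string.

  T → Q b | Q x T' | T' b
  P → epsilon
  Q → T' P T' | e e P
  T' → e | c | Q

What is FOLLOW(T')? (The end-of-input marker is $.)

{$, b, c, e, x}

FIRST(P): from P→epsilon we get {epsilon}. So FIRST(P) = {epsilon}.
FIRST(T): from T→Q b we get {c, e}; from T→Q x T' we get {c, e}; from T→T' b we get {c, e}. So FIRST(T) = {c, e}.
FIRST(Q): from Q→T' P T' we get {c, e}; from Q→e e P we get {e}. So FIRST(Q) = {c, e}.
FIRST(T'): from T'→e we get {e}; from T'→c we get {c}; from T'→Q we get {c, e}. So FIRST(T') = {c, e}.
FOLLOW(T) includes $ since T is the start symbol.
FOLLOW(T): T appears on no right-hand side. Thus FOLLOW(T) = {$}.
FOLLOW(P): in Q→T' P T', P is followed by T' with FIRST {c, e}; in Q→e e P, the suffix after P is empty, so FOLLOW(P) ⊇ FOLLOW(Q) = {$, b, c, e, x}. Thus FOLLOW(P) = {$, b, c, e, x}.
FOLLOW(Q): in T→Q b, Q is followed by b with FIRST {b}; in T→Q x T', Q is followed by x T' with FIRST {x}; in T'→Q, the suffix after Q is empty, so FOLLOW(Q) ⊇ FOLLOW(T') = {$, b, c, e, x}. Thus FOLLOW(Q) = {$, b, c, e, x}.
FOLLOW(T'): in T→Q x T', the suffix after T' is empty, so FOLLOW(T') ⊇ FOLLOW(T) = {$}; in T→T' b, T' is followed by b with FIRST {b}; in Q→T' P T' (occurrence 1), T' is followed by P T' with FIRST {c, e}; in Q→T' P T' (occurrence 2), the suffix after T' is empty, so FOLLOW(T') ⊇ FOLLOW(Q) = {$, b, c, e, x}. Thus FOLLOW(T') = {$, b, c, e, x}.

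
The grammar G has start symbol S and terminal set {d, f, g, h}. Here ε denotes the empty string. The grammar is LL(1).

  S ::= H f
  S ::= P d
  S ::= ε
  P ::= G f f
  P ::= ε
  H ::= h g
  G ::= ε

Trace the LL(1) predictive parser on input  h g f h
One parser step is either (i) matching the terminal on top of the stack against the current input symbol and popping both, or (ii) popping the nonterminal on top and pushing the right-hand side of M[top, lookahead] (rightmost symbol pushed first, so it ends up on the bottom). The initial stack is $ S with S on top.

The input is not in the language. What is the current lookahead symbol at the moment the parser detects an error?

h

     Stack    Input      Action
  1  $ S      h g f h $  expand S ::= H f
  2  $ f H    h g f h $  expand H ::= h g
  3  $ f g h  h g f h $  match h
  4  $ f g    g f h $    match g
  5  $ f      f h $      match f
  6  $        h $        error: stack empty but input remains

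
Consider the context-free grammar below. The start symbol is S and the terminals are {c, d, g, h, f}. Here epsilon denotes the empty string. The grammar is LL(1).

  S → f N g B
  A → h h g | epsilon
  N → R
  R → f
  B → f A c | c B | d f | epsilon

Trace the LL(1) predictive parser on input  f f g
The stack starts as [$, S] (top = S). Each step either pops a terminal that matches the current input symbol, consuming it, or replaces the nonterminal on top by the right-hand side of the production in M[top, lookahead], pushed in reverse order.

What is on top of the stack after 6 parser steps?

B

     Stack      Input    Action
  1  $ S        f f g $  expand S → f N g B
  2  $ B g N f  f f g $  match f
  3  $ B g N    f g $    expand N → R
  4  $ B g R    f g $    expand R → f
  5  $ B g f    f g $    match f
  6  $ B g      g $      match g
Stack after step 6: $ B (top = B).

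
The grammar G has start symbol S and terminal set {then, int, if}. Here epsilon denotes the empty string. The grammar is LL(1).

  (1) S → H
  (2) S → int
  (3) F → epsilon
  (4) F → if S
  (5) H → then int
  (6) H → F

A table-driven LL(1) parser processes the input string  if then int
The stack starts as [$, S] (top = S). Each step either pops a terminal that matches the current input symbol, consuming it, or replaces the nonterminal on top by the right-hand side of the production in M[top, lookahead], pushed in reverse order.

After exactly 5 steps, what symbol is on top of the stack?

     Stack   Input          Action
  1  $ S     if then int $  expand S → H
  2  $ H     if then int $  expand H → F
  3  $ F     if then int $  expand F → if S
  4  $ S if  if then int $  match if
  5  $ S     then int $     expand S → H
Stack after step 5: $ H (top = H).

H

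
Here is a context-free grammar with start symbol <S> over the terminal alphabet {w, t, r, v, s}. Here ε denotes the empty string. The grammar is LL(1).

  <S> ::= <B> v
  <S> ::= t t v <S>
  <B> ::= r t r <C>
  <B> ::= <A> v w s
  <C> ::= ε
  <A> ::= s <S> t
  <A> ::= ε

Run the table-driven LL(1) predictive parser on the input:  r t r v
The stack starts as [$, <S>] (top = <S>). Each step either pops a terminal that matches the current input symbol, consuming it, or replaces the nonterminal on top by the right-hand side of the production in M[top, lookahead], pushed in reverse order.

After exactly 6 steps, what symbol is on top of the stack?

     Stack          Input      Action
  1  $ <S>          r t r v $  expand <S> ::= <B> v
  2  $ v <B>        r t r v $  expand <B> ::= r t r <C>
  3  $ v <C> r t r  r t r v $  match r
  4  $ v <C> r t    t r v $    match t
  5  $ v <C> r      r v $      match r
  6  $ v <C>        v $        expand <C> ::= ε
Stack after step 6: $ v (top = v).

v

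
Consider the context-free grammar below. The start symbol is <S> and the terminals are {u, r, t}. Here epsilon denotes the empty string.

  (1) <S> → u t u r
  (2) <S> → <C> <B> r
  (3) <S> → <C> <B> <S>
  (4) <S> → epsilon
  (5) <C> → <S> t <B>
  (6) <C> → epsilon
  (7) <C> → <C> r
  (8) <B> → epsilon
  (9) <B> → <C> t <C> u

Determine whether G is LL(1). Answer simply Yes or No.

No

FIRST(<S>) = {epsilon, r, t, u}
FIRST(<C>) = {epsilon, r, t, u}
FIRST(<B>) = {epsilon, r, t, u}
FOLLOW(<S>) = {$, t}
FOLLOW(<C>) = {$, r, t, u}
FOLLOW(<B>) = {$, r, t, u}
Cell M[<B>, r] receives both <B> → epsilon and <B> → <C> t <C> u — the grammar is not LL(1).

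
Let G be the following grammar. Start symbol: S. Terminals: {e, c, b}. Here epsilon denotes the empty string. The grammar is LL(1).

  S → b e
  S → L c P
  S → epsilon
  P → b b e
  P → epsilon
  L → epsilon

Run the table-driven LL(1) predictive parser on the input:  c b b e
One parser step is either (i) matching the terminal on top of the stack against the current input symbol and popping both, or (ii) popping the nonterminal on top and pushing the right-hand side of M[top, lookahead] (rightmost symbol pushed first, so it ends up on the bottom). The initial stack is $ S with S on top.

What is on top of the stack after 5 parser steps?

b

     Stack    Input      Action
  1  $ S      c b b e $  expand S → L c P
  2  $ P c L  c b b e $  expand L → epsilon
  3  $ P c    c b b e $  match c
  4  $ P      b b e $    expand P → b b e
  5  $ e b b  b b e $    match b
Stack after step 5: $ e b (top = b).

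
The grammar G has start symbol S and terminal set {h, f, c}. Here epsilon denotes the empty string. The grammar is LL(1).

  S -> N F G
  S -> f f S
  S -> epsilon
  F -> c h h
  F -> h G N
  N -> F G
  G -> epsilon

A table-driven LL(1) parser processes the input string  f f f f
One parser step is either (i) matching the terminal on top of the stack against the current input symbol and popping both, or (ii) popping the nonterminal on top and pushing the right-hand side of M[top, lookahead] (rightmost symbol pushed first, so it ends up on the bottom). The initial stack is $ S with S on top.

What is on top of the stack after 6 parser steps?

S

     Stack    Input      Action
  1  $ S      f f f f $  expand S -> f f S
  2  $ S f f  f f f f $  match f
  3  $ S f    f f f $    match f
  4  $ S      f f $      expand S -> f f S
  5  $ S f f  f f $      match f
  6  $ S f    f $        match f
Stack after step 6: $ S (top = S).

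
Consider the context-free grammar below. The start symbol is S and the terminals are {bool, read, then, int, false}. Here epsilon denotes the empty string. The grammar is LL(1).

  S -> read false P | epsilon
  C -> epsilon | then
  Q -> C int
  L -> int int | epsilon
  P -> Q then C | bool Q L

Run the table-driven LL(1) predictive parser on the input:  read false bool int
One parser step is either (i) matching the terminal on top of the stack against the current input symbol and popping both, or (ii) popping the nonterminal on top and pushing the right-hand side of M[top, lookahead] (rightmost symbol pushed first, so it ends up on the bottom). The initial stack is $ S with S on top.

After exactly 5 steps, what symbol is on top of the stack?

Q

step 1: stack=$ S  input=read false bool int $  — expand S -> read false P
step 2: stack=$ P false read  input=read false bool int $  — match read
step 3: stack=$ P false  input=false bool int $  — match false
step 4: stack=$ P  input=bool int $  — expand P -> bool Q L
step 5: stack=$ L Q bool  input=bool int $  — match bool
Stack after step 5: $ L Q (top = Q).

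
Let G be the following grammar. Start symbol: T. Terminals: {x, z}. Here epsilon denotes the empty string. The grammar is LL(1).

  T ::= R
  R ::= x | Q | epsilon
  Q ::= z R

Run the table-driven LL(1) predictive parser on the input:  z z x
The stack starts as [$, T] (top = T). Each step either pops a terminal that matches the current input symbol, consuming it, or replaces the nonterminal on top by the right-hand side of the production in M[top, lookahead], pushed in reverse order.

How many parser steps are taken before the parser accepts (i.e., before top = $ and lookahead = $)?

step 1: stack=$ T  input=z z x $  — expand T ::= R
step 2: stack=$ R  input=z z x $  — expand R ::= Q
step 3: stack=$ Q  input=z z x $  — expand Q ::= z R
step 4: stack=$ R z  input=z z x $  — match z
step 5: stack=$ R  input=z x $  — expand R ::= Q
step 6: stack=$ Q  input=z x $  — expand Q ::= z R
step 7: stack=$ R z  input=z x $  — match z
step 8: stack=$ R  input=x $  — expand R ::= x
step 9: stack=$ x  input=x $  — match x
Accept reached after 9 steps.

9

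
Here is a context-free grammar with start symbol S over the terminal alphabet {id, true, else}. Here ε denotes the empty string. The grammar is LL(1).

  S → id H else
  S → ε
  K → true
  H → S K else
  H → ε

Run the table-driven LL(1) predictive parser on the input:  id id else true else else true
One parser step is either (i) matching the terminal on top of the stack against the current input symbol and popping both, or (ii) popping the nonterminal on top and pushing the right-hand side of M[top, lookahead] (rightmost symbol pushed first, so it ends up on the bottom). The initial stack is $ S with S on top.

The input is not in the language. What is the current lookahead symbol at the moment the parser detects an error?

true

step 1: stack=$ S  input=id id else true else else true $  — expand S → id H else
step 2: stack=$ else H id  input=id id else true else else true $  — match id
step 3: stack=$ else H  input=id else true else else true $  — expand H → S K else
step 4: stack=$ else else K S  input=id else true else else true $  — expand S → id H else
step 5: stack=$ else else K else H id  input=id else true else else true $  — match id
step 6: stack=$ else else K else H  input=else true else else true $  — expand H → ε
step 7: stack=$ else else K else  input=else true else else true $  — match else
step 8: stack=$ else else K  input=true else else true $  — expand K → true
step 9: stack=$ else else true  input=true else else true $  — match true
step 10: stack=$ else else  input=else else true $  — match else
step 11: stack=$ else  input=else true $  — match else
step 12: stack=$  input=true $  — error: stack empty but input remains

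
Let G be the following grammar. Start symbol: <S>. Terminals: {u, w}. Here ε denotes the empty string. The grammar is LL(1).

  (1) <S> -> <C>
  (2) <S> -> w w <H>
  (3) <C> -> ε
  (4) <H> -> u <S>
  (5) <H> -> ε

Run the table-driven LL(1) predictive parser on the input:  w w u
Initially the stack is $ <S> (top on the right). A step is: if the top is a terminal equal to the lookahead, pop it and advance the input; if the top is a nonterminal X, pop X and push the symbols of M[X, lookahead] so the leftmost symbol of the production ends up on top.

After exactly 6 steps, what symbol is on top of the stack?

     Stack      Input    Action
  1  $ <S>      w w u $  expand <S> -> w w <H>
  2  $ <H> w w  w w u $  match w
  3  $ <H> w    w u $    match w
  4  $ <H>      u $      expand <H> -> u <S>
  5  $ <S> u    u $      match u
  6  $ <S>      $        expand <S> -> <C>
Stack after step 6: $ <C> (top = <C>).

<C>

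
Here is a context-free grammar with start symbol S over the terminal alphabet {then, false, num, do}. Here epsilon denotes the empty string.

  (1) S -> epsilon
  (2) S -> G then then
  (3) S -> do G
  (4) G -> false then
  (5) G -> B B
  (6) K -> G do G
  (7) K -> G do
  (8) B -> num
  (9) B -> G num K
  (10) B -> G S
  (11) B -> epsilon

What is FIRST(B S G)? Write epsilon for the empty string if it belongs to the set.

FIRST(S) = {epsilon, do, false, num, then}  (via G then then)
FIRST(G) = {epsilon, do, false, num, then}  (via B B)
FIRST(K) = {do, false, num, then}  (via G do G, G do)
FIRST(B) = {epsilon, do, false, num, then}  (via G num K, G S)
FIRST(B S G): take FIRST of each symbol in turn, carrying on past any symbol whose FIRST contains epsilon; result {epsilon, do, false, num, then}.

{epsilon, do, false, num, then}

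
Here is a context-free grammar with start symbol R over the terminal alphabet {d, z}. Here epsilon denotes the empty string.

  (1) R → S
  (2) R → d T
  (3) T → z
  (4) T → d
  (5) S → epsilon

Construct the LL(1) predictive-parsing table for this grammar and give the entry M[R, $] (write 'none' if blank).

FIRST(T) = {d, z}
FIRST(S) = {epsilon}
FIRST(R) = {epsilon, d}  (via S)
FOLLOW(R) includes $ since R is the start symbol.
FOLLOW(R): R appears on no right-hand side. Thus FOLLOW(R) = {$}.
For R → S: FIRST(S) = {epsilon}, so it goes in M[R, t] for t ∈ {}; since epsilon ∈ FIRST, also for every t ∈ FOLLOW(R) = {$}.
For R → d T: FIRST(d T) = {d}, so it goes in M[R, t] for t ∈ {d}.

R → S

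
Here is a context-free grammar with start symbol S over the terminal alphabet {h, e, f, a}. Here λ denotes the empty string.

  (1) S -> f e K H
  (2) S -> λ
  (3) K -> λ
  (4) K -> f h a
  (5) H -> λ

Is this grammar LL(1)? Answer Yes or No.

FIRST(S) = {λ, f}
FIRST(K) = {λ, f}
FIRST(H) = {λ}
FOLLOW(S) = {$}
FOLLOW(K) = {$}
FOLLOW(H) = {$}
Each cell of M receives at most one production.

Yes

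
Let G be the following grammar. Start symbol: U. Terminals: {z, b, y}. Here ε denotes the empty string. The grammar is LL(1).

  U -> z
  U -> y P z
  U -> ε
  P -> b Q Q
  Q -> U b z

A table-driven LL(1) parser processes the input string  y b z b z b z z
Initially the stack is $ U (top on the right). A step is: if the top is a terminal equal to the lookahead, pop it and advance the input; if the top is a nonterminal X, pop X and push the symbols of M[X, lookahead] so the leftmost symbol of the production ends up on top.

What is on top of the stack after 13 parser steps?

z

      Stack        Input              Action
   1  $ U          y b z b z b z z $  expand U -> y P z
   2  $ z P y      y b z b z b z z $  match y
   3  $ z P        b z b z b z z $    expand P -> b Q Q
   4  $ z Q Q b    b z b z b z z $    match b
   5  $ z Q Q      z b z b z z $      expand Q -> U b z
   6  $ z Q z b U  z b z b z z $      expand U -> z
   7  $ z Q z b z  z b z b z z $      match z
   8  $ z Q z b    b z b z z $        match b
   9  $ z Q z      z b z z $          match z
  10  $ z Q        b z z $            expand Q -> U b z
  11  $ z z b U    b z z $            expand U -> ε
  12  $ z z b      b z z $            match b
  13  $ z z        z z $              match z
Stack after step 13: $ z (top = z).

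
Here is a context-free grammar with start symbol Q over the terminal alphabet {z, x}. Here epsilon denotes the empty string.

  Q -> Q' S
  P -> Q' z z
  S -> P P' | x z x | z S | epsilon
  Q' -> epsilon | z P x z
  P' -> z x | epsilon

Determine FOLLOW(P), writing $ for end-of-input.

FIRST(Q') = {epsilon, z}
FIRST(P') = {epsilon, z}
FIRST(P) = {z}  (via Q' z z)
FIRST(S) = {epsilon, x, z}  (via P P')
FIRST(Q) = {epsilon, x, z}  (via Q' S)
FOLLOW(Q) includes $ since Q is the start symbol.
FOLLOW(Q): Q appears on no right-hand side. Thus FOLLOW(Q) = {$}.
FOLLOW(S): in Q->Q' S, the suffix after S is empty, so FOLLOW(S) ⊇ FOLLOW(Q) = {$}; in S->z S, the suffix after S is empty (adds nothing new). Thus FOLLOW(S) = {$}.
FOLLOW(P): in S->P P', P is followed by P' with FIRST {epsilon, z}; in S->P P', the suffix after P is nullable, so FOLLOW(P) ⊇ FOLLOW(S) = {$}; in Q'->z P x z, P is followed by x z with FIRST {x}. Thus FOLLOW(P) = {$, x, z}.
FOLLOW(Q'): in Q->Q' S, Q' is followed by S with FIRST {epsilon, x, z}; in Q->Q' S, the suffix after Q' is nullable, so FOLLOW(Q') ⊇ FOLLOW(Q) = {$}; in P->Q' z z, Q' is followed by z z with FIRST {z}. Thus FOLLOW(Q') = {$, x, z}.
FOLLOW(P'): in S->P P', the suffix after P' is empty, so FOLLOW(P') ⊇ FOLLOW(S) = {$}. Thus FOLLOW(P') = {$}.

{$, x, z}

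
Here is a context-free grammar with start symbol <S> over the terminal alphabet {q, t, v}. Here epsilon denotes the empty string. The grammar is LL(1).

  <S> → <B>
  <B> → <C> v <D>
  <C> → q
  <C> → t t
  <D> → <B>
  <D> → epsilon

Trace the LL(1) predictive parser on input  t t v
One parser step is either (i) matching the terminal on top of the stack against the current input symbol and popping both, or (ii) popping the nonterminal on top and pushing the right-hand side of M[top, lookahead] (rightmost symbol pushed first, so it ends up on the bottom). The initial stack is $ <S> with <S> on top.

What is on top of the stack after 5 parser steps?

v

     Stack        Input    Action
  1  $ <S>        t t v $  expand <S> → <B>
  2  $ <B>        t t v $  expand <B> → <C> v <D>
  3  $ <D> v <C>  t t v $  expand <C> → t t
  4  $ <D> v t t  t t v $  match t
  5  $ <D> v t    t v $    match t
Stack after step 5: $ <D> v (top = v).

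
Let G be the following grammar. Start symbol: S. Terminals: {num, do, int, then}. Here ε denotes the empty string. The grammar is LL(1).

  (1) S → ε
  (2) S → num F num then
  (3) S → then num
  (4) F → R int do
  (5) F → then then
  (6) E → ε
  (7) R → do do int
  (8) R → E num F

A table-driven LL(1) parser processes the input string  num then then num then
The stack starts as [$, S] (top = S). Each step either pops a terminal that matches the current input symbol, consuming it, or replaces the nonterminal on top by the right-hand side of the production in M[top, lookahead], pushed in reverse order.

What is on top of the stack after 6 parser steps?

step 1: stack=$ S  input=num then then num then $  — expand S → num F num then
step 2: stack=$ then num F num  input=num then then num then $  — match num
step 3: stack=$ then num F  input=then then num then $  — expand F → then then
step 4: stack=$ then num then then  input=then then num then $  — match then
step 5: stack=$ then num then  input=then num then $  — match then
step 6: stack=$ then num  input=num then $  — match num
Stack after step 6: $ then (top = then).

then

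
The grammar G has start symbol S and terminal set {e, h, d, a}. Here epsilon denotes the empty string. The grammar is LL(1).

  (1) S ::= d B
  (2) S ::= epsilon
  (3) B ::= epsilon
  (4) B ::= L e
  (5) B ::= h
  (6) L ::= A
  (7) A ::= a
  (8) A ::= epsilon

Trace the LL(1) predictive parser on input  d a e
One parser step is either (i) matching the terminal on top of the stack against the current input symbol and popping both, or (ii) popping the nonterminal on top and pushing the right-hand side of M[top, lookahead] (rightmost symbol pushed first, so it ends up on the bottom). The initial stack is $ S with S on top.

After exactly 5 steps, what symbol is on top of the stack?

     Stack  Input    Action
  1  $ S    d a e $  expand S ::= d B
  2  $ B d  d a e $  match d
  3  $ B    a e $    expand B ::= L e
  4  $ e L  a e $    expand L ::= A
  5  $ e A  a e $    expand A ::= a
Stack after step 5: $ e a (top = a).

a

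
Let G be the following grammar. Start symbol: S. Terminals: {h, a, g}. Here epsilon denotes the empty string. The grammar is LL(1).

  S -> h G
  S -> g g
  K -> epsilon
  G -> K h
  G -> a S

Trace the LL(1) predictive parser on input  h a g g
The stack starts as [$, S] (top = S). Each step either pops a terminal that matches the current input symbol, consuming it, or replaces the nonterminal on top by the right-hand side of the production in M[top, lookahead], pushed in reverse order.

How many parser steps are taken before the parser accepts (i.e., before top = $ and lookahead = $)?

7

step 1: stack=$ S  input=h a g g $  — expand S -> h G
step 2: stack=$ G h  input=h a g g $  — match h
step 3: stack=$ G  input=a g g $  — expand G -> a S
step 4: stack=$ S a  input=a g g $  — match a
step 5: stack=$ S  input=g g $  — expand S -> g g
step 6: stack=$ g g  input=g g $  — match g
step 7: stack=$ g  input=g $  — match g
Accept reached after 7 steps.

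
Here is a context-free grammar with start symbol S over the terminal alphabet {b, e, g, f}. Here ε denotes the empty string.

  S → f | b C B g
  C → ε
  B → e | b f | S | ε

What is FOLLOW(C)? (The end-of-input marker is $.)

FIRST(S) = {b, f}
FIRST(C) = {ε}
FIRST(B) = {ε, b, e, f}  (via S)
FOLLOW(S) includes $ since S is the start symbol.
FOLLOW(C): in S→b C B g, C is followed by B g with FIRST {b, e, f, g}. Thus FOLLOW(C) = {b, e, f, g}.
FOLLOW(B): in S→b C B g, B is followed by g with FIRST {g}. Thus FOLLOW(B) = {g}.
FOLLOW(S): in B→S, the suffix after S is empty, so FOLLOW(S) ⊇ FOLLOW(B) = {g}. Thus FOLLOW(S) = {$, g}.

{b, e, f, g}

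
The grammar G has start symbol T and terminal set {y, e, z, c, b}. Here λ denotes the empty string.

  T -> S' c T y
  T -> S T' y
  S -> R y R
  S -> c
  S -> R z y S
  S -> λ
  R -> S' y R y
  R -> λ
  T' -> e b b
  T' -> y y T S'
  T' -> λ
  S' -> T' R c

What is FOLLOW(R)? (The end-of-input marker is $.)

{c, e, y, z}

FIRST(T') = {λ, e, y}
FIRST(T) = {c, e, y, z}  (via S' c T y, S T' y)
FIRST(S) = {λ, c, e, y, z}  (via R y R, R z y S)
FIRST(R) = {λ, c, e, y}  (via S' y R y)
FIRST(S') = {c, e, y}  (via T' R c)
FOLLOW(T) includes $ since T is the start symbol.
FOLLOW(T): in T->S' c T y, T is followed by y with FIRST {y}; in T'->y y T S', T is followed by S' with FIRST {c, e, y}. Thus FOLLOW(T) = {$, c, e, y}.
FOLLOW(S): in T->S T' y, S is followed by T' y with FIRST {e, y}; in S->R z y S, the suffix after S is empty (adds nothing new). Thus FOLLOW(S) = {e, y}.
FOLLOW(R): in S->R y R (occurrence 1), R is followed by y R with FIRST {y}; in S->R y R (occurrence 2), the suffix after R is empty, so FOLLOW(R) ⊇ FOLLOW(S) = {e, y}; in S->R z y S, R is followed by z y S with FIRST {z}; in R->S' y R y, R is followed by y with FIRST {y}; in S'->T' R c, R is followed by c with FIRST {c}. Thus FOLLOW(R) = {c, e, y, z}.
FOLLOW(T'): in T->S T' y, T' is followed by y with FIRST {y}; in S'->T' R c, T' is followed by R c with FIRST {c, e, y}. Thus FOLLOW(T') = {c, e, y}.
FOLLOW(S'): in T->S' c T y, S' is followed by c T y with FIRST {c}; in R->S' y R y, S' is followed by y R y with FIRST {y}; in T'->y y T S', the suffix after S' is empty, so FOLLOW(S') ⊇ FOLLOW(T') = {c, e, y}. Thus FOLLOW(S') = {c, e, y}.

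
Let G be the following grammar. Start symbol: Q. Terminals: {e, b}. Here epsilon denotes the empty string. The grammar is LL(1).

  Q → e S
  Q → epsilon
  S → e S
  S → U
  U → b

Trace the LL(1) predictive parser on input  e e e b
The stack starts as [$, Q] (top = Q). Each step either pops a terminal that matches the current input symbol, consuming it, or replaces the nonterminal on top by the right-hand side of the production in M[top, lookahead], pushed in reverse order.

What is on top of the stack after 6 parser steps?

step 1: stack=$ Q  input=e e e b $  — expand Q → e S
step 2: stack=$ S e  input=e e e b $  — match e
step 3: stack=$ S  input=e e b $  — expand S → e S
step 4: stack=$ S e  input=e e b $  — match e
step 5: stack=$ S  input=e b $  — expand S → e S
step 6: stack=$ S e  input=e b $  — match e
Stack after step 6: $ S (top = S).

S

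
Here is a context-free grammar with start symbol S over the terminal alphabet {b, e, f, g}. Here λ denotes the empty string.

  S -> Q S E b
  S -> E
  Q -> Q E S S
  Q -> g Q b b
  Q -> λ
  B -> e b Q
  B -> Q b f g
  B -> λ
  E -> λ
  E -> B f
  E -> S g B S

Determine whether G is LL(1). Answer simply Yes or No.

FIRST(S) = {λ, b, e, f, g}
FIRST(Q) = {λ, b, e, f, g}
FIRST(B) = {λ, b, e, f, g}
FIRST(E) = {λ, b, e, f, g}
FOLLOW(S) = {$, b, e, f, g}
FOLLOW(Q) = {$, b, e, f, g}
FOLLOW(B) = {$, b, e, f, g}
FOLLOW(E) = {$, b, e, f, g}
Cell M[B, b] receives both B -> Q b f g and B -> λ — the grammar is not LL(1).

No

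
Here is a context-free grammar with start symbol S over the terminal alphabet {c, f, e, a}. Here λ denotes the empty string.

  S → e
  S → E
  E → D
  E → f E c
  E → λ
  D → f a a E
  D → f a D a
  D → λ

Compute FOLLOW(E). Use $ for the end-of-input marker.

{$, a, c}

FIRST(D) = {λ, f}
FIRST(E) = {λ, f}  (via D)
FIRST(S) = {λ, e, f}  (via E)
FOLLOW(S) includes $ since S is the start symbol.
FOLLOW(S): S appears on no right-hand side. Thus FOLLOW(S) = {$}.
FOLLOW(E): in S→E, the suffix after E is empty, so FOLLOW(E) ⊇ FOLLOW(S) = {$}; in E→f E c, E is followed by c with FIRST {c}; in D→f a a E, the suffix after E is empty, so FOLLOW(E) ⊇ FOLLOW(D) = {$, a, c}. Thus FOLLOW(E) = {$, a, c}.
FOLLOW(D): in E→D, the suffix after D is empty, so FOLLOW(D) ⊇ FOLLOW(E) = {$, a, c}; in D→f a D a, D is followed by a with FIRST {a}. Thus FOLLOW(D) = {$, a, c}.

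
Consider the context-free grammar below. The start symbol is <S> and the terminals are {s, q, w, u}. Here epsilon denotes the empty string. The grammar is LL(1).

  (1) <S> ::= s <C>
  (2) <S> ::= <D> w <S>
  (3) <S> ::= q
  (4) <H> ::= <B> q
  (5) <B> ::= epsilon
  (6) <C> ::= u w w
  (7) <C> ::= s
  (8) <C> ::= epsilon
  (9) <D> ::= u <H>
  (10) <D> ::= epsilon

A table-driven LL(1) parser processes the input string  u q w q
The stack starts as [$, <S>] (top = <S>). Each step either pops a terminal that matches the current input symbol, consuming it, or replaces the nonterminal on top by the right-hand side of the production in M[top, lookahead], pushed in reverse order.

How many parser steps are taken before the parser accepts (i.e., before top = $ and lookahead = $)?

9

     Stack          Input      Action
  1  $ <S>          u q w q $  expand <S> ::= <D> w <S>
  2  $ <S> w <D>    u q w q $  expand <D> ::= u <H>
  3  $ <S> w <H> u  u q w q $  match u
  4  $ <S> w <H>    q w q $    expand <H> ::= <B> q
  5  $ <S> w q <B>  q w q $    expand <B> ::= epsilon
  6  $ <S> w q      q w q $    match q
  7  $ <S> w        w q $      match w
  8  $ <S>          q $        expand <S> ::= q
  9  $ q            q $        match q
Accept reached after 9 steps.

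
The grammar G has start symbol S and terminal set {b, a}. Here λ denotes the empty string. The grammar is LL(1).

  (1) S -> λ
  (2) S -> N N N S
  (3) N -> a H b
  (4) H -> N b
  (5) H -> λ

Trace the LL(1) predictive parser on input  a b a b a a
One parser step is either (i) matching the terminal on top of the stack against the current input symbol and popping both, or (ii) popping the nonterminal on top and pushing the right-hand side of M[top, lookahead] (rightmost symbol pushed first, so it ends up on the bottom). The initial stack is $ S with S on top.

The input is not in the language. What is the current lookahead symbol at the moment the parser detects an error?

      Stack          Input          Action
   1  $ S            a b a b a a $  expand S -> N N N S
   2  $ S N N N      a b a b a a $  expand N -> a H b
   3  $ S N N b H a  a b a b a a $  match a
   4  $ S N N b H    b a b a a $    expand H -> λ
   5  $ S N N b      b a b a a $    match b
   6  $ S N N        a b a a $      expand N -> a H b
   7  $ S N b H a    a b a a $      match a
   8  $ S N b H      b a a $        expand H -> λ
   9  $ S N b        b a a $        match b
  10  $ S N          a a $          expand N -> a H b
  11  $ S b H a      a a $          match a
  12  $ S b H        a $            expand H -> N b
  13  $ S b b N      a $            expand N -> a H b
  14  $ S b b b H a  a $            match a
  15  $ S b b b H    $              error: M[H, $] is empty

$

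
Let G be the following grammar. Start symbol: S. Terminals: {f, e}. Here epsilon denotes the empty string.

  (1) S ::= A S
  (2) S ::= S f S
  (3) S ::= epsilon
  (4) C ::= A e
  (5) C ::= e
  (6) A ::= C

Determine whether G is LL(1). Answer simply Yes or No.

FIRST(S) = {epsilon, e, f}
FIRST(C) = {e}
FIRST(A) = {e}
FOLLOW(S) = {$, f}
FOLLOW(C) = {$, e, f}
FOLLOW(A) = {$, e, f}
Cell M[C, e] receives both C ::= A e and C ::= e — the grammar is not LL(1).

No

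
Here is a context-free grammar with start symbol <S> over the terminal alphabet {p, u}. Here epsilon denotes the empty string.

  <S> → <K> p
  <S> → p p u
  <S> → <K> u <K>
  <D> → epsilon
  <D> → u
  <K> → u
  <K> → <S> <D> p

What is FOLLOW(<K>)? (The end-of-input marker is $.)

{$, p, u}

FIRST(<D>) = {epsilon, u}
FIRST(<S>) = {p, u}  (via <K> p, <K> u <K>)
FIRST(<K>) = {p, u}  (via <S> <D> p)
FOLLOW(<S>) includes $ since <S> is the start symbol.
FOLLOW(<S>): in <K>→<S> <D> p, <S> is followed by <D> p with FIRST {p, u}. Thus FOLLOW(<S>) = {$, p, u}.
FOLLOW(<D>): in <K>→<S> <D> p, <D> is followed by p with FIRST {p}. Thus FOLLOW(<D>) = {p}.
FOLLOW(<K>): in <S>→<K> p, <K> is followed by p with FIRST {p}; in <S>→<K> u <K> (occurrence 1), <K> is followed by u <K> with FIRST {u}; in <S>→<K> u <K> (occurrence 2), the suffix after <K> is empty, so FOLLOW(<K>) ⊇ FOLLOW(<S>) = {$, p, u}. Thus FOLLOW(<K>) = {$, p, u}.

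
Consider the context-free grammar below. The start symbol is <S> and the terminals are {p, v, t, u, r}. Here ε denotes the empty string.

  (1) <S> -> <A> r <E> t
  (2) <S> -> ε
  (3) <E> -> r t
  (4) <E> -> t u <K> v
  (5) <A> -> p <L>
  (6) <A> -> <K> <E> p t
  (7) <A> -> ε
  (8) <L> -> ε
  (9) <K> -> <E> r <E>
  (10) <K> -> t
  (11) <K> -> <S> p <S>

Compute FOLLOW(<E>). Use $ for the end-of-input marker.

FIRST(<E>): from <E>->r t we get {r}; from <E>->t u <K> v we get {t}. So FIRST(<E>) = {r, t}.
FIRST(<L>): from <L>->ε we get {ε}. So FIRST(<L>) = {ε}.
FIRST(<S>): from <S>-><A> r <E> t we get {p, r, t}; from <S>->ε we get {ε}. So FIRST(<S>) = {ε, p, r, t}.
FIRST(<K>): from <K>-><E> r <E> we get {r, t}; from <K>->t we get {t}; from <K>-><S> p <S> we get {p, r, t}. So FIRST(<K>) = {p, r, t}.
FIRST(<A>): from <A>->p <L> we get {p}; from <A>-><K> <E> p t we get {p, r, t}; from <A>->ε we get {ε}. So FIRST(<A>) = {ε, p, r, t}.
FOLLOW(<S>) includes $ since <S> is the start symbol.
FOLLOW(<A>): in <S>-><A> r <E> t, <A> is followed by r <E> t with FIRST {r}. Thus FOLLOW(<A>) = {r}.
FOLLOW(<L>): in <A>->p <L>, the suffix after <L> is empty, so FOLLOW(<L>) ⊇ FOLLOW(<A>) = {r}. Thus FOLLOW(<L>) = {r}.
FOLLOW(<K>): in <E>->t u <K> v, <K> is followed by v with FIRST {v}; in <A>-><K> <E> p t, <K> is followed by <E> p t with FIRST {r, t}. Thus FOLLOW(<K>) = {r, t, v}.
FOLLOW(<S>): in <K>-><S> p <S> (occurrence 1), <S> is followed by p <S> with FIRST {p}; in <K>-><S> p <S> (occurrence 2), the suffix after <S> is empty, so FOLLOW(<S>) ⊇ FOLLOW(<K>) = {r, t, v}. Thus FOLLOW(<S>) = {$, p, r, t, v}.
FOLLOW(<E>): in <S>-><A> r <E> t, <E> is followed by t with FIRST {t}; in <A>-><K> <E> p t, <E> is followed by p t with FIRST {p}; in <K>-><E> r <E> (occurrence 1), <E> is followed by r <E> with FIRST {r}; in <K>-><E> r <E> (occurrence 2), the suffix after <E> is empty, so FOLLOW(<E>) ⊇ FOLLOW(<K>) = {r, t, v}. Thus FOLLOW(<E>) = {p, r, t, v}.

{p, r, t, v}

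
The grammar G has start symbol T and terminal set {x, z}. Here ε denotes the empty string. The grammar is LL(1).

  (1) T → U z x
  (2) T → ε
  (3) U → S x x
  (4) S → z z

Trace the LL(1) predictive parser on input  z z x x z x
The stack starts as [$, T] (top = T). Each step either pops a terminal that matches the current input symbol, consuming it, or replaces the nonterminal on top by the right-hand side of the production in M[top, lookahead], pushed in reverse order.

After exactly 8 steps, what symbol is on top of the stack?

x

     Stack          Input          Action
  1  $ T            z z x x z x $  expand T → U z x
  2  $ x z U        z z x x z x $  expand U → S x x
  3  $ x z x x S    z z x x z x $  expand S → z z
  4  $ x z x x z z  z z x x z x $  match z
  5  $ x z x x z    z x x z x $    match z
  6  $ x z x x      x x z x $      match x
  7  $ x z x        x z x $        match x
  8  $ x z          z x $          match z
Stack after step 8: $ x (top = x).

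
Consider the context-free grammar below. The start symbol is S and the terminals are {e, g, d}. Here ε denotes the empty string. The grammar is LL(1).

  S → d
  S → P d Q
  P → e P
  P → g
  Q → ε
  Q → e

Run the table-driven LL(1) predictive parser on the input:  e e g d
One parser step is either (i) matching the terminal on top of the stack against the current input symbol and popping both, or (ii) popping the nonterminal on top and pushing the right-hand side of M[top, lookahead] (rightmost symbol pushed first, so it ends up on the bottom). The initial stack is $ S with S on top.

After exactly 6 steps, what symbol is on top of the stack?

g

     Stack      Input      Action
  1  $ S        e e g d $  expand S → P d Q
  2  $ Q d P    e e g d $  expand P → e P
  3  $ Q d P e  e e g d $  match e
  4  $ Q d P    e g d $    expand P → e P
  5  $ Q d P e  e g d $    match e
  6  $ Q d P    g d $      expand P → g
Stack after step 6: $ Q d g (top = g).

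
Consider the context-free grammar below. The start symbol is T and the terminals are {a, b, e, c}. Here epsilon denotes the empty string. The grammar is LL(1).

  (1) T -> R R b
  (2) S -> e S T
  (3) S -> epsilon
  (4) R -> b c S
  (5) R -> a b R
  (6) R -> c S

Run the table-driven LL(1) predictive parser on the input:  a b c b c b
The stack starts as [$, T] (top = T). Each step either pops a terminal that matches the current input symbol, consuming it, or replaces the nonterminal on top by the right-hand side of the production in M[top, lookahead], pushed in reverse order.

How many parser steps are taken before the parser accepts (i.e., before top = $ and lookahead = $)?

step 1: stack=$ T  input=a b c b c b $  — expand T -> R R b
step 2: stack=$ b R R  input=a b c b c b $  — expand R -> a b R
step 3: stack=$ b R R b a  input=a b c b c b $  — match a
step 4: stack=$ b R R b  input=b c b c b $  — match b
step 5: stack=$ b R R  input=c b c b $  — expand R -> c S
step 6: stack=$ b R S c  input=c b c b $  — match c
step 7: stack=$ b R S  input=b c b $  — expand S -> epsilon
step 8: stack=$ b R  input=b c b $  — expand R -> b c S
step 9: stack=$ b S c b  input=b c b $  — match b
step 10: stack=$ b S c  input=c b $  — match c
step 11: stack=$ b S  input=b $  — expand S -> epsilon
step 12: stack=$ b  input=b $  — match b
Accept reached after 12 steps.

12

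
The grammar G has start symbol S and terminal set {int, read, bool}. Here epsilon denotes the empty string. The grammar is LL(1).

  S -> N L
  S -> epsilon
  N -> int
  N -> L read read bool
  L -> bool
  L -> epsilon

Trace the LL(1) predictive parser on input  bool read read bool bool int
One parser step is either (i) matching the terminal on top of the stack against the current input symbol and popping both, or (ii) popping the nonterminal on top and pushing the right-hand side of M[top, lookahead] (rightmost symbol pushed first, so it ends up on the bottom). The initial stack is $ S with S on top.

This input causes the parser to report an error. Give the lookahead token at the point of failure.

      Stack                    Input                           Action
   1  $ S                      bool read read bool bool int $  expand S -> N L
   2  $ L N                    bool read read bool bool int $  expand N -> L read read bool
   3  $ L bool read read L     bool read read bool bool int $  expand L -> bool
   4  $ L bool read read bool  bool read read bool bool int $  match bool
   5  $ L bool read read       read read bool bool int $       match read
   6  $ L bool read            read bool bool int $            match read
   7  $ L bool                 bool bool int $                 match bool
   8  $ L                      bool int $                      expand L -> bool
   9  $ bool                   bool int $                      match bool
  10  $                        int $                           error: stack empty but input remains

int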